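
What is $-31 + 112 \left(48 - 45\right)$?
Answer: $305$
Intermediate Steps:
$-31 + 112 \left(48 - 45\right) = -31 + 112 \cdot 3 = -31 + 336 = 305$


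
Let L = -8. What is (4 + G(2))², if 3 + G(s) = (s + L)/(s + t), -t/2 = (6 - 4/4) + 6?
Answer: 169/100 ≈ 1.6900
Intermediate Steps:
t = -22 (t = -2*((6 - 4/4) + 6) = -2*((6 - 4*¼) + 6) = -2*((6 - 1) + 6) = -2*(5 + 6) = -2*11 = -22)
G(s) = -3 + (-8 + s)/(-22 + s) (G(s) = -3 + (s - 8)/(s - 22) = -3 + (-8 + s)/(-22 + s))
(4 + G(2))² = (4 + 2*(29 - 1*2)/(-22 + 2))² = (4 + 2*(29 - 2)/(-20))² = (4 + 2*(-1/20)*27)² = (4 - 27/10)² = (13/10)² = 169/100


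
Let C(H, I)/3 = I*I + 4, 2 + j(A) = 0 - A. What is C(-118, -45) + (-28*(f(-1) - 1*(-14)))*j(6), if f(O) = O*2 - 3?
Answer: 8103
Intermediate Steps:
j(A) = -2 - A (j(A) = -2 + (0 - A) = -2 - A)
f(O) = -3 + 2*O (f(O) = 2*O - 3 = -3 + 2*O)
C(H, I) = 12 + 3*I² (C(H, I) = 3*(I*I + 4) = 3*(I² + 4) = 3*(4 + I²) = 12 + 3*I²)
C(-118, -45) + (-28*(f(-1) - 1*(-14)))*j(6) = (12 + 3*(-45)²) + (-28*((-3 + 2*(-1)) - 1*(-14)))*(-2 - 1*6) = (12 + 3*2025) + (-28*((-3 - 2) + 14))*(-2 - 6) = (12 + 6075) - 28*(-5 + 14)*(-8) = 6087 - 28*9*(-8) = 6087 - 252*(-8) = 6087 + 2016 = 8103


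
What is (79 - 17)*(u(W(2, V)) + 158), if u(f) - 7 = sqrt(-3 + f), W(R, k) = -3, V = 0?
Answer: 10230 + 62*I*sqrt(6) ≈ 10230.0 + 151.87*I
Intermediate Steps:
u(f) = 7 + sqrt(-3 + f)
(79 - 17)*(u(W(2, V)) + 158) = (79 - 17)*((7 + sqrt(-3 - 3)) + 158) = 62*((7 + sqrt(-6)) + 158) = 62*((7 + I*sqrt(6)) + 158) = 62*(165 + I*sqrt(6)) = 10230 + 62*I*sqrt(6)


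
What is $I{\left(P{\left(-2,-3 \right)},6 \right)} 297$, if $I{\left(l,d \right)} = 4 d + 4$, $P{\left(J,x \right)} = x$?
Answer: $8316$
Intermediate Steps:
$I{\left(l,d \right)} = 4 + 4 d$
$I{\left(P{\left(-2,-3 \right)},6 \right)} 297 = \left(4 + 4 \cdot 6\right) 297 = \left(4 + 24\right) 297 = 28 \cdot 297 = 8316$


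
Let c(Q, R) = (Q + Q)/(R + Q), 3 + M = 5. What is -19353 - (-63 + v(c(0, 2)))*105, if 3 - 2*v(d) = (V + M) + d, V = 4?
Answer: -25161/2 ≈ -12581.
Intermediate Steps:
M = 2 (M = -3 + 5 = 2)
c(Q, R) = 2*Q/(Q + R) (c(Q, R) = (2*Q)/(Q + R) = 2*Q/(Q + R))
v(d) = -3/2 - d/2 (v(d) = 3/2 - ((4 + 2) + d)/2 = 3/2 - (6 + d)/2 = 3/2 + (-3 - d/2) = -3/2 - d/2)
-19353 - (-63 + v(c(0, 2)))*105 = -19353 - (-63 + (-3/2 - 0/(0 + 2)))*105 = -19353 - (-63 + (-3/2 - 0/2))*105 = -19353 - (-63 + (-3/2 - ½*0))*105 = -19353 - (-63 + (-3/2 + 0))*105 = -19353 - (-63 - 3/2)*105 = -19353 - (-129)*105/2 = -19353 - 1*(-13545/2) = -19353 + 13545/2 = -25161/2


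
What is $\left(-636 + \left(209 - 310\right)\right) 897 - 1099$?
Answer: $-662188$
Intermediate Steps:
$\left(-636 + \left(209 - 310\right)\right) 897 - 1099 = \left(-636 - 101\right) 897 - 1099 = \left(-737\right) 897 - 1099 = -661089 - 1099 = -662188$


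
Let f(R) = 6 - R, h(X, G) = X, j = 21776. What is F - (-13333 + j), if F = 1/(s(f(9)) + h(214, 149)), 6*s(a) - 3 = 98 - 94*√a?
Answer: -16419372409/1944733 + 564*I*√3/1944733 ≈ -8443.0 + 0.00050232*I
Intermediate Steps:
s(a) = 101/6 - 47*√a/3 (s(a) = ½ + (98 - 94*√a)/6 = ½ + (49/3 - 47*√a/3) = 101/6 - 47*√a/3)
F = 1/(1385/6 - 47*I*√3/3) (F = 1/((101/6 - 47*√(6 - 1*9)/3) + 214) = 1/((101/6 - 47*√(6 - 9)/3) + 214) = 1/((101/6 - 47*I*√3/3) + 214) = 1/(1385/6 - 47*I*√3/3) ≈ 0.0042731 + 0.00050232*I)
F - (-13333 + j) = (8310/1944733 + 564*I*√3/1944733) - (-13333 + 21776) = (8310/1944733 + 564*I*√3/1944733) - 1*8443 = (8310/1944733 + 564*I*√3/1944733) - 8443 = -16419372409/1944733 + 564*I*√3/1944733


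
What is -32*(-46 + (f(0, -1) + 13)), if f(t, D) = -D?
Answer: 1024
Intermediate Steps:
-32*(-46 + (f(0, -1) + 13)) = -32*(-46 + (-1*(-1) + 13)) = -32*(-46 + (1 + 13)) = -32*(-46 + 14) = -32*(-32) = 1024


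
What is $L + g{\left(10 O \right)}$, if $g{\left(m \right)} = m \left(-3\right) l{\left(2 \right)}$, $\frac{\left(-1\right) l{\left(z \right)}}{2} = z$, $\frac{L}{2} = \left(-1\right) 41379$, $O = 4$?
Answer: $-82278$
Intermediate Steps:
$L = -82758$ ($L = 2 \left(\left(-1\right) 41379\right) = 2 \left(-41379\right) = -82758$)
$l{\left(z \right)} = - 2 z$
$g{\left(m \right)} = 12 m$ ($g{\left(m \right)} = m \left(-3\right) \left(\left(-2\right) 2\right) = - 3 m \left(-4\right) = 12 m$)
$L + g{\left(10 O \right)} = -82758 + 12 \cdot 10 \cdot 4 = -82758 + 12 \cdot 40 = -82758 + 480 = -82278$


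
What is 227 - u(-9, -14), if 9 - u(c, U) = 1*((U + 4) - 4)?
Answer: 204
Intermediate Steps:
u(c, U) = 9 - U (u(c, U) = 9 - ((U + 4) - 4) = 9 - ((4 + U) - 4) = 9 - U)
227 - u(-9, -14) = 227 - (9 - 1*(-14)) = 227 - (9 + 14) = 227 - 1*23 = 227 - 23 = 204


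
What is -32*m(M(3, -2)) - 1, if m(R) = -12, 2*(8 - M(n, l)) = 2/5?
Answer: 383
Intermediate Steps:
M(n, l) = 39/5 (M(n, l) = 8 - 1/5 = 8 - ½*⅖ = 8 - ⅕ = 39/5)
-32*m(M(3, -2)) - 1 = -32*(-12) - 1 = 384 - 1 = 383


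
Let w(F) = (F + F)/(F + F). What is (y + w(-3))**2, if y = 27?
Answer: 784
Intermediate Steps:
w(F) = 1 (w(F) = (2*F)/((2*F)) = (2*F)*(1/(2*F)) = 1)
(y + w(-3))**2 = (27 + 1)**2 = 28**2 = 784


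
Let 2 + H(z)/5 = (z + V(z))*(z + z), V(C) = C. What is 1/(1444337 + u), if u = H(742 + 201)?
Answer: 1/19229307 ≈ 5.2004e-8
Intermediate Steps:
H(z) = -10 + 20*z² (H(z) = -10 + 5*((z + z)*(z + z)) = -10 + 5*((2*z)*(2*z)) = -10 + 5*(4*z²) = -10 + 20*z²)
u = 17784970 (u = -10 + 20*(742 + 201)² = -10 + 20*943² = -10 + 20*889249 = -10 + 17784980 = 17784970)
1/(1444337 + u) = 1/(1444337 + 17784970) = 1/19229307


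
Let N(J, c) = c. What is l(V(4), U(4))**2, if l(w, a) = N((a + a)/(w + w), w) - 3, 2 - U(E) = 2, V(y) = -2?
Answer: 25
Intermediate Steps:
U(E) = 0 (U(E) = 2 - 1*2 = 2 - 2 = 0)
l(w, a) = -3 + w (l(w, a) = w - 3 = -3 + w)
l(V(4), U(4))**2 = (-3 - 2)**2 = (-5)**2 = 25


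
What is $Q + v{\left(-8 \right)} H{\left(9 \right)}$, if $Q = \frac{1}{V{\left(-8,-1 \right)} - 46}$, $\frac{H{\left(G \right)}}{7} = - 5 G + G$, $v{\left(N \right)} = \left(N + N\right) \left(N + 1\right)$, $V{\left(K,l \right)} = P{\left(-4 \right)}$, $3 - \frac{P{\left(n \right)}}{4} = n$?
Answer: $- \frac{508033}{18} \approx -28224.0$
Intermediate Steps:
$P{\left(n \right)} = 12 - 4 n$
$V{\left(K,l \right)} = 28$ ($V{\left(K,l \right)} = 12 - -16 = 12 + 16 = 28$)
$v{\left(N \right)} = 2 N \left(1 + N\right)$
$H{\left(G \right)} = - 28 G$ ($H{\left(G \right)} = 7 \left(- 5 G + G\right) = 7 \left(- 4 G\right) = - 28 G$)
$Q = - \frac{1}{18}$ ($Q = \frac{1}{28 - 46} = \frac{1}{-18} = - \frac{1}{18} \approx -0.055556$)
$Q + v{\left(-8 \right)} H{\left(9 \right)} = - \frac{1}{18} + 2 \left(-8\right) \left(1 - 8\right) \left(\left(-28\right) 9\right) = - \frac{1}{18} + 2 \left(-8\right) \left(-7\right) \left(-252\right) = - \frac{1}{18} + 112 \left(-252\right) = - \frac{1}{18} - 28224 = - \frac{508033}{18}$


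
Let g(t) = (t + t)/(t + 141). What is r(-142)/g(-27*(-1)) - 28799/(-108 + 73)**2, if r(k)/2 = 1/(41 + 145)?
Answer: -24070463/1025325 ≈ -23.476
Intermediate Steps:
g(t) = 2*t/(141 + t) (g(t) = (2*t)/(141 + t) = 2*t/(141 + t))
r(k) = 1/93 (r(k) = 2/(41 + 145) = 2/186 = 2*(1/186) = 1/93)
r(-142)/g(-27*(-1)) - 28799/(-108 + 73)**2 = 1/(93*((2*(-27*(-1))/(141 - 27*(-1))))) - 28799/(-108 + 73)**2 = 1/(93*((2*27/(141 + 27)))) - 28799/((-35)**2) = 1/(93*((2*27/168))) - 28799/1225 = 1/(93*((2*27*(1/168)))) - 28799*1/1225 = 1/(93*(9/28)) - 28799/1225 = (1/93)*(28/9) - 28799/1225 = 28/837 - 28799/1225 = -24070463/1025325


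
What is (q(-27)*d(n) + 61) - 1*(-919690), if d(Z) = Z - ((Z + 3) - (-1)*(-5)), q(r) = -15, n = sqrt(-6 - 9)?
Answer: 919721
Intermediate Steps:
n = I*sqrt(15) (n = sqrt(-15) = I*sqrt(15) ≈ 3.873*I)
d(Z) = 2 (d(Z) = Z - ((3 + Z) - 1*5) = Z - ((3 + Z) - 5) = Z - (-2 + Z) = Z + (2 - Z) = 2)
(q(-27)*d(n) + 61) - 1*(-919690) = (-15*2 + 61) - 1*(-919690) = (-30 + 61) + 919690 = 31 + 919690 = 919721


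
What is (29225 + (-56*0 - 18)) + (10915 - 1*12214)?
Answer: 27908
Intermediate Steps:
(29225 + (-56*0 - 18)) + (10915 - 1*12214) = (29225 + (0 - 18)) + (10915 - 12214) = (29225 - 18) - 1299 = 29207 - 1299 = 27908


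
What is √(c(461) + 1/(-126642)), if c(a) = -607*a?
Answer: I*√4487920318110270/126642 ≈ 528.99*I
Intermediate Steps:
√(c(461) + 1/(-126642)) = √(-607*461 + 1/(-126642)) = √(-279827 - 1/126642) = √(-35437850935/126642) = I*√4487920318110270/126642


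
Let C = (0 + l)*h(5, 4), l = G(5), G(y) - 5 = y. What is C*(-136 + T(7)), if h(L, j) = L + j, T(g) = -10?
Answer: -13140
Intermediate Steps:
G(y) = 5 + y
l = 10 (l = 5 + 5 = 10)
C = 90 (C = (0 + 10)*(5 + 4) = 10*9 = 90)
C*(-136 + T(7)) = 90*(-136 - 10) = 90*(-146) = -13140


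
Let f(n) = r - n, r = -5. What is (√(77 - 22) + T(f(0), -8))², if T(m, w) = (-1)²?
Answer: (1 + √55)² ≈ 70.832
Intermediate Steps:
f(n) = -5 - n
T(m, w) = 1
(√(77 - 22) + T(f(0), -8))² = (√(77 - 22) + 1)² = (√55 + 1)² = (1 + √55)²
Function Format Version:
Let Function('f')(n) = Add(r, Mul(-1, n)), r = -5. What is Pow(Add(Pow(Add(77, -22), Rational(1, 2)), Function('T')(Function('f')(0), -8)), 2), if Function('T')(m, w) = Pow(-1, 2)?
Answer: Pow(Add(1, Pow(55, Rational(1, 2))), 2) ≈ 70.832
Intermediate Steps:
Function('f')(n) = Add(-5, Mul(-1, n))
Function('T')(m, w) = 1
Pow(Add(Pow(Add(77, -22), Rational(1, 2)), Function('T')(Function('f')(0), -8)), 2) = Pow(Add(Pow(Add(77, -22), Rational(1, 2)), 1), 2) = Pow(Add(Pow(55, Rational(1, 2)), 1), 2) = Pow(Add(1, Pow(55, Rational(1, 2))), 2)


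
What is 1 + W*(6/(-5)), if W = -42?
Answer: 257/5 ≈ 51.400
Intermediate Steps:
1 + W*(6/(-5)) = 1 - 252/(-5) = 1 - 252*(-1)/5 = 1 - 42*(-6/5) = 1 + 252/5 = 257/5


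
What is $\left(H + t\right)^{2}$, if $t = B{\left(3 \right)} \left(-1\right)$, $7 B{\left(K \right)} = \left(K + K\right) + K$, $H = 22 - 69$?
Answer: $\frac{114244}{49} \approx 2331.5$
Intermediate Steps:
$H = -47$ ($H = 22 - 69 = -47$)
$B{\left(K \right)} = \frac{3 K}{7}$ ($B{\left(K \right)} = \frac{\left(K + K\right) + K}{7} = \frac{2 K + K}{7} = \frac{3 K}{7}$)
$t = - \frac{9}{7}$ ($t = \frac{3}{7} \cdot 3 \left(-1\right) = \frac{9}{7} \left(-1\right) = - \frac{9}{7} \approx -1.2857$)
$\left(H + t\right)^{2} = \left(-47 - \frac{9}{7}\right)^{2} = \left(- \frac{338}{7}\right)^{2} = \frac{114244}{49}$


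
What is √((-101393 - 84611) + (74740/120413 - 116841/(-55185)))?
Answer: I*√912561681148618583315415/2214997135 ≈ 431.28*I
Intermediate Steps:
√((-101393 - 84611) + (74740/120413 - 116841/(-55185))) = √(-186004 + (74740*(1/120413) - 116841*(-1/55185))) = √(-186004 + (74740/120413 + 38947/18395)) = √(-186004 + 6064567411/2214997135) = √(-411992262531129/2214997135) = I*√912561681148618583315415/2214997135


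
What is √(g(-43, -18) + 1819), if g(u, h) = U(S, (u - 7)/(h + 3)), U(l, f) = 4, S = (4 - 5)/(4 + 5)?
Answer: √1823 ≈ 42.697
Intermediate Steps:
S = -⅑ (S = -1/9 = -1*⅑ = -⅑ ≈ -0.11111)
g(u, h) = 4
√(g(-43, -18) + 1819) = √(4 + 1819) = √1823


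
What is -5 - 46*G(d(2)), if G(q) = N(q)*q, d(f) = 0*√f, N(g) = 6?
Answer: -5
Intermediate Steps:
d(f) = 0
G(q) = 6*q
-5 - 46*G(d(2)) = -5 - 276*0 = -5 - 46*0 = -5 + 0 = -5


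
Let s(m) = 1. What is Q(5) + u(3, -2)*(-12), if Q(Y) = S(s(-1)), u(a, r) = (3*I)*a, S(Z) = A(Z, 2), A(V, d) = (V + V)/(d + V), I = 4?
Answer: -1294/3 ≈ -431.33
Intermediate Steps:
A(V, d) = 2*V/(V + d) (A(V, d) = (2*V)/(V + d) = 2*V/(V + d))
S(Z) = 2*Z/(2 + Z) (S(Z) = 2*Z/(Z + 2) = 2*Z/(2 + Z))
u(a, r) = 12*a (u(a, r) = (3*4)*a = 12*a)
Q(Y) = 2/3 (Q(Y) = 2*1/(2 + 1) = 2*1/3 = 2*1*(1/3) = 2/3)
Q(5) + u(3, -2)*(-12) = 2/3 + (12*3)*(-12) = 2/3 + 36*(-12) = 2/3 - 432 = -1294/3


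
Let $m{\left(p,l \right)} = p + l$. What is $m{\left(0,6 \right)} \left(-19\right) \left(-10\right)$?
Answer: $1140$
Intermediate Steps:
$m{\left(p,l \right)} = l + p$
$m{\left(0,6 \right)} \left(-19\right) \left(-10\right) = \left(6 + 0\right) \left(-19\right) \left(-10\right) = 6 \left(-19\right) \left(-10\right) = \left(-114\right) \left(-10\right) = 1140$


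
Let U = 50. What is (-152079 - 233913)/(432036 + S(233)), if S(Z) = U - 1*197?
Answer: -128664/143963 ≈ -0.89373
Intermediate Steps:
S(Z) = -147 (S(Z) = 50 - 1*197 = 50 - 197 = -147)
(-152079 - 233913)/(432036 + S(233)) = (-152079 - 233913)/(432036 - 147) = -385992/431889 = -385992*1/431889 = -128664/143963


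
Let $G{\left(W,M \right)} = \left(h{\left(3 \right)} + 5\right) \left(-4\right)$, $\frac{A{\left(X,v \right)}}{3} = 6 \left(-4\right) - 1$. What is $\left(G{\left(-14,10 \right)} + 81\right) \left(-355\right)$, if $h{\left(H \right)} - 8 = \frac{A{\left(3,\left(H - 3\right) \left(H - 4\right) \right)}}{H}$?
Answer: $-45795$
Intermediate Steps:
$A{\left(X,v \right)} = -75$ ($A{\left(X,v \right)} = 3 \left(6 \left(-4\right) - 1\right) = 3 \left(-24 - 1\right) = 3 \left(-25\right) = -75$)
$h{\left(H \right)} = 8 - \frac{75}{H}$
$G{\left(W,M \right)} = 48$ ($G{\left(W,M \right)} = \left(\left(8 - \frac{75}{3}\right) + 5\right) \left(-4\right) = \left(\left(8 - 25\right) + 5\right) \left(-4\right) = \left(-17 + 5\right) \left(-4\right) = \left(-12\right) \left(-4\right) = 48$)
$\left(G{\left(-14,10 \right)} + 81\right) \left(-355\right) = \left(48 + 81\right) \left(-355\right) = 129 \left(-355\right) = -45795$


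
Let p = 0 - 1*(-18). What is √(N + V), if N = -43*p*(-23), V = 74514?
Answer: 14*√471 ≈ 303.84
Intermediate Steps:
p = 18 (p = 0 + 18 = 18)
N = 17802 (N = -43*18*(-23) = -774*(-23) = 17802)
√(N + V) = √(17802 + 74514) = √92316 = 14*√471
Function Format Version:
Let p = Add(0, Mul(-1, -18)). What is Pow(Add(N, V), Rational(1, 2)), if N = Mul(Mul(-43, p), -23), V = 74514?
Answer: Mul(14, Pow(471, Rational(1, 2))) ≈ 303.84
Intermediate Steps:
p = 18 (p = Add(0, 18) = 18)
N = 17802 (N = Mul(Mul(-43, 18), -23) = Mul(-774, -23) = 17802)
Pow(Add(N, V), Rational(1, 2)) = Pow(Add(17802, 74514), Rational(1, 2)) = Pow(92316, Rational(1, 2)) = Mul(14, Pow(471, Rational(1, 2)))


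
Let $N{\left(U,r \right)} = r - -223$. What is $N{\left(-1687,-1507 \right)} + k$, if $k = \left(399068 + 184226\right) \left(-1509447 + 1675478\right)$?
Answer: $96844884830$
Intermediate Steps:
$N{\left(U,r \right)} = 223 + r$ ($N{\left(U,r \right)} = r + 223 = 223 + r$)
$k = 96844886114$ ($k = 583294 \cdot 166031 = 96844886114$)
$N{\left(-1687,-1507 \right)} + k = \left(223 - 1507\right) + 96844886114 = -1284 + 96844886114 = 96844884830$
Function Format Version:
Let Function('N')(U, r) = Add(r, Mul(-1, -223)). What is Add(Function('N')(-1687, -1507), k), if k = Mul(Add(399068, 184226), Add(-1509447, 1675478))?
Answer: 96844884830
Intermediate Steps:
Function('N')(U, r) = Add(223, r) (Function('N')(U, r) = Add(r, 223) = Add(223, r))
k = 96844886114 (k = Mul(583294, 166031) = 96844886114)
Add(Function('N')(-1687, -1507), k) = Add(Add(223, -1507), 96844886114) = Add(-1284, 96844886114) = 96844884830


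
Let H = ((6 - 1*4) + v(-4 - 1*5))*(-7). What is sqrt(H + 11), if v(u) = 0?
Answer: I*sqrt(3) ≈ 1.732*I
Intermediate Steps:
H = -14 (H = ((6 - 1*4) + 0)*(-7) = ((6 - 4) + 0)*(-7) = (2 + 0)*(-7) = 2*(-7) = -14)
sqrt(H + 11) = sqrt(-14 + 11) = sqrt(-3) = I*sqrt(3)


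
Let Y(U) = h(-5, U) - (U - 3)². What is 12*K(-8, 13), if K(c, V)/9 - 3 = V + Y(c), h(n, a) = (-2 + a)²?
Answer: -540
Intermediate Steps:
Y(U) = (-2 + U)² - (-3 + U)² (Y(U) = (-2 + U)² - (U - 3)² = (-2 + U)² - (-3 + U)²)
K(c, V) = -18 + 9*V + 18*c (K(c, V) = 27 + 9*(V + (-5 + 2*c)) = 27 + 9*(-5 + V + 2*c) = 27 + (-45 + 9*V + 18*c) = -18 + 9*V + 18*c)
12*K(-8, 13) = 12*(-18 + 9*13 + 18*(-8)) = 12*(-18 + 117 - 144) = 12*(-45) = -540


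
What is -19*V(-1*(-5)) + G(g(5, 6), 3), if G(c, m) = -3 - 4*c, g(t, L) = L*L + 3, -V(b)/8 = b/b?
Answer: -7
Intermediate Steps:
V(b) = -8 (V(b) = -8*b/b = -8*1 = -8)
g(t, L) = 3 + L² (g(t, L) = L² + 3 = 3 + L²)
-19*V(-1*(-5)) + G(g(5, 6), 3) = -19*(-8) + (-3 - 4*(3 + 6²)) = 152 + (-3 - 4*(3 + 36)) = 152 + (-3 - 4*39) = 152 + (-3 - 156) = 152 - 159 = -7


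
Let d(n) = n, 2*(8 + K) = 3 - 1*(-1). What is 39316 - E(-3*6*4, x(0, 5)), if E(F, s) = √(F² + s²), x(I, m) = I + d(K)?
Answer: 39316 - 6*√145 ≈ 39244.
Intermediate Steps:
K = -6 (K = -8 + (3 - 1*(-1))/2 = -8 + (3 + 1)/2 = -8 + (½)*4 = -8 + 2 = -6)
x(I, m) = -6 + I (x(I, m) = I - 6 = -6 + I)
39316 - E(-3*6*4, x(0, 5)) = 39316 - √((-3*6*4)² + (-6 + 0)²) = 39316 - √((-18*4)² + (-6)²) = 39316 - √((-72)² + 36) = 39316 - √(5184 + 36) = 39316 - √5220 = 39316 - 6*√145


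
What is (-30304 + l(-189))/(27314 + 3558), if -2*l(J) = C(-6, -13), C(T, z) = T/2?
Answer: -3565/3632 ≈ -0.98155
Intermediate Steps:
C(T, z) = T/2 (C(T, z) = T*(½) = T/2)
l(J) = 3/2 (l(J) = -(-6)/4 = -½*(-3) = 3/2)
(-30304 + l(-189))/(27314 + 3558) = (-30304 + 3/2)/(27314 + 3558) = -60605/2/30872 = -60605/2*1/30872 = -3565/3632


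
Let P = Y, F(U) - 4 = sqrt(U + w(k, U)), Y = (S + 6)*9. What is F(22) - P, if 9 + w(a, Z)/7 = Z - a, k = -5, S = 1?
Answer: -59 + 2*sqrt(37) ≈ -46.834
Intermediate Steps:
w(a, Z) = -63 - 7*a + 7*Z (w(a, Z) = -63 + 7*(Z - a) = -63 + (-7*a + 7*Z) = -63 - 7*a + 7*Z)
Y = 63 (Y = (1 + 6)*9 = 7*9 = 63)
F(U) = 4 + sqrt(-28 + 8*U) (F(U) = 4 + sqrt(U + (-63 - 7*(-5) + 7*U)) = 4 + sqrt(U + (-63 + 35 + 7*U)) = 4 + sqrt(U + (-28 + 7*U)) = 4 + sqrt(-28 + 8*U))
P = 63
F(22) - P = (4 + 2*sqrt(-7 + 2*22)) - 1*63 = (4 + 2*sqrt(-7 + 44)) - 63 = (4 + 2*sqrt(37)) - 63 = -59 + 2*sqrt(37)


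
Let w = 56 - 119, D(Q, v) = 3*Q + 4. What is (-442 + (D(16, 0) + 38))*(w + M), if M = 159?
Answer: -33792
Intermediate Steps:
D(Q, v) = 4 + 3*Q
w = -63
(-442 + (D(16, 0) + 38))*(w + M) = (-442 + ((4 + 3*16) + 38))*(-63 + 159) = (-442 + ((4 + 48) + 38))*96 = (-442 + (52 + 38))*96 = (-442 + 90)*96 = -352*96 = -33792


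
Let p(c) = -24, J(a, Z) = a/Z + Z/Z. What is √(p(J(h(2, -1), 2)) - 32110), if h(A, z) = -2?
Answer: I*√32134 ≈ 179.26*I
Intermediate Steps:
J(a, Z) = 1 + a/Z (J(a, Z) = a/Z + 1 = 1 + a/Z)
√(p(J(h(2, -1), 2)) - 32110) = √(-24 - 32110) = √(-32134) = I*√32134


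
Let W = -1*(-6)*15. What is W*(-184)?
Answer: -16560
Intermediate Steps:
W = 90 (W = 6*15 = 90)
W*(-184) = 90*(-184) = -16560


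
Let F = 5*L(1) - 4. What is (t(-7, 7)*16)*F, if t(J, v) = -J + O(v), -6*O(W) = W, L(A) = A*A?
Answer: 280/3 ≈ 93.333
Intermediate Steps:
L(A) = A²
O(W) = -W/6
t(J, v) = -J - v/6
F = 1 (F = 5*1² - 4 = 5*1 - 4 = 5 - 4 = 1)
(t(-7, 7)*16)*F = ((-1*(-7) - ⅙*7)*16)*1 = ((7 - 7/6)*16)*1 = ((35/6)*16)*1 = (280/3)*1 = 280/3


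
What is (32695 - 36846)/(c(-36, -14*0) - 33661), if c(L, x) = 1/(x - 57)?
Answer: 236607/1918678 ≈ 0.12332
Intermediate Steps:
c(L, x) = 1/(-57 + x)
(32695 - 36846)/(c(-36, -14*0) - 33661) = (32695 - 36846)/(1/(-57 - 14*0) - 33661) = -4151/(1/(-57 + 0) - 33661) = -4151/(1/(-57) - 33661) = -4151/(-1/57 - 33661) = -4151/(-1918678/57) = -4151*(-57/1918678) = 236607/1918678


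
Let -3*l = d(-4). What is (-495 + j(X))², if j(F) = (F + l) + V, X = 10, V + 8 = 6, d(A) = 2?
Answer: 2140369/9 ≈ 2.3782e+5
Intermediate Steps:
V = -2 (V = -8 + 6 = -2)
l = -⅔ (l = -⅓*2 = -⅔ ≈ -0.66667)
j(F) = -8/3 + F (j(F) = (F - ⅔) - 2 = (-⅔ + F) - 2 = -8/3 + F)
(-495 + j(X))² = (-495 + (-8/3 + 10))² = (-495 + 22/3)² = (-1463/3)² = 2140369/9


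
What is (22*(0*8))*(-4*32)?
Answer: 0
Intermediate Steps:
(22*(0*8))*(-4*32) = (22*0)*(-128) = 0*(-128) = 0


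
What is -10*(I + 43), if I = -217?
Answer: 1740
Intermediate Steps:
-10*(I + 43) = -10*(-217 + 43) = -10*(-174) = 1740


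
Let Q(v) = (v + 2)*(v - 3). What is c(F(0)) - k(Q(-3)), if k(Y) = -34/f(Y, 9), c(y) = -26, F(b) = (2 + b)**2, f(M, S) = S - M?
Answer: -44/3 ≈ -14.667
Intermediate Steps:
Q(v) = (-3 + v)*(2 + v) (Q(v) = (2 + v)*(-3 + v) = (-3 + v)*(2 + v))
k(Y) = -34/(9 - Y)
c(F(0)) - k(Q(-3)) = -26 - 34/(-9 + (-6 + (-3)**2 - 1*(-3))) = -26 - 34/(-9 + (-6 + 9 + 3)) = -26 - 34/(-9 + 6) = -26 - 34/(-3) = -26 - 34*(-1)/3 = -26 - 1*(-34/3) = -26 + 34/3 = -44/3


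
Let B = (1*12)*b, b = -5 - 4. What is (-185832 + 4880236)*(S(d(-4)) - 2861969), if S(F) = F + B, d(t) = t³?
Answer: -13436046158964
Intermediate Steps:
b = -9
B = -108 (B = (1*12)*(-9) = 12*(-9) = -108)
S(F) = -108 + F (S(F) = F - 108 = -108 + F)
(-185832 + 4880236)*(S(d(-4)) - 2861969) = (-185832 + 4880236)*((-108 + (-4)³) - 2861969) = 4694404*((-108 - 64) - 2861969) = 4694404*(-172 - 2861969) = 4694404*(-2862141) = -13436046158964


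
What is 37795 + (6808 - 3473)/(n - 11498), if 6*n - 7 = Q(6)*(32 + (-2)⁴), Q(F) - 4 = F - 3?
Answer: 518883553/13729 ≈ 37795.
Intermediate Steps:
Q(F) = 1 + F (Q(F) = 4 + (F - 3) = 4 + (-3 + F) = 1 + F)
n = 343/6 (n = 7/6 + ((1 + 6)*(32 + (-2)⁴))/6 = 7/6 + (7*(32 + 16))/6 = 7/6 + (7*48)/6 = 7/6 + (⅙)*336 = 7/6 + 56 = 343/6 ≈ 57.167)
37795 + (6808 - 3473)/(n - 11498) = 37795 + (6808 - 3473)/(343/6 - 11498) = 37795 + 3335/(-68645/6) = 37795 + 3335*(-6/68645) = 37795 - 4002/13729 = 518883553/13729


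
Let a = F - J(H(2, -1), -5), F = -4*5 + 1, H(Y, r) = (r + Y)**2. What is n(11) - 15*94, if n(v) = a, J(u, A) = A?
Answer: -1424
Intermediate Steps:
H(Y, r) = (Y + r)**2
F = -19 (F = -20 + 1 = -19)
a = -14 (a = -19 - 1*(-5) = -19 + 5 = -14)
n(v) = -14
n(11) - 15*94 = -14 - 15*94 = -14 - 1410 = -1424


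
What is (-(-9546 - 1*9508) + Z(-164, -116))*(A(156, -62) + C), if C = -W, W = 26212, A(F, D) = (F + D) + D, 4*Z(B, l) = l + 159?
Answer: -499115155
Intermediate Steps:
Z(B, l) = 159/4 + l/4 (Z(B, l) = (l + 159)/4 = (159 + l)/4 = 159/4 + l/4)
A(F, D) = F + 2*D (A(F, D) = (D + F) + D = F + 2*D)
C = -26212 (C = -1*26212 = -26212)
(-(-9546 - 1*9508) + Z(-164, -116))*(A(156, -62) + C) = (-(-9546 - 1*9508) + (159/4 + (¼)*(-116)))*((156 + 2*(-62)) - 26212) = (-(-9546 - 9508) + (159/4 - 29))*((156 - 124) - 26212) = (-1*(-19054) + 43/4)*(32 - 26212) = (19054 + 43/4)*(-26180) = (76259/4)*(-26180) = -499115155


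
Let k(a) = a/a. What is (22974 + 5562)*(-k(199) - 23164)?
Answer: -661036440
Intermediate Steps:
k(a) = 1
(22974 + 5562)*(-k(199) - 23164) = (22974 + 5562)*(-1*1 - 23164) = 28536*(-1 - 23164) = 28536*(-23165) = -661036440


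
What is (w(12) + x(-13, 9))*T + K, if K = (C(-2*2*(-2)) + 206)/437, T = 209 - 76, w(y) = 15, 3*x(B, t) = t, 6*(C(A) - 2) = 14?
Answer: 3139165/1311 ≈ 2394.5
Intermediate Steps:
C(A) = 13/3 (C(A) = 2 + (1/6)*14 = 2 + 7/3 = 13/3)
x(B, t) = t/3
T = 133
K = 631/1311 (K = (13/3 + 206)/437 = (631/3)*(1/437) = 631/1311 ≈ 0.48131)
(w(12) + x(-13, 9))*T + K = (15 + (1/3)*9)*133 + 631/1311 = (15 + 3)*133 + 631/1311 = 18*133 + 631/1311 = 2394 + 631/1311 = 3139165/1311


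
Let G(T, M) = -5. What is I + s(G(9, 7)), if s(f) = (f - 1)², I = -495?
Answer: -459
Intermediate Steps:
s(f) = (-1 + f)²
I + s(G(9, 7)) = -495 + (-1 - 5)² = -495 + (-6)² = -495 + 36 = -459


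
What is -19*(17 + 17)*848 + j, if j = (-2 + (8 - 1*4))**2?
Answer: -547804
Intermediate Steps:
j = 4 (j = (-2 + (8 - 4))**2 = (-2 + 4)**2 = 2**2 = 4)
-19*(17 + 17)*848 + j = -19*(17 + 17)*848 + 4 = -19*34*848 + 4 = -646*848 + 4 = -547808 + 4 = -547804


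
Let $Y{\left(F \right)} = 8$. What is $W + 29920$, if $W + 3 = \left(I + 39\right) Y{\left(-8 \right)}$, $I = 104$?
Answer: $31061$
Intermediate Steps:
$W = 1141$ ($W = -3 + \left(104 + 39\right) 8 = -3 + 143 \cdot 8 = -3 + 1144 = 1141$)
$W + 29920 = 1141 + 29920 = 31061$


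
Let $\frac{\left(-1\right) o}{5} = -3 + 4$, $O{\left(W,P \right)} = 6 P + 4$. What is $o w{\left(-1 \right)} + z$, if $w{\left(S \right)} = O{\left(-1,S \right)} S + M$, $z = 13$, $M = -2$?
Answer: $13$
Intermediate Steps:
$O{\left(W,P \right)} = 4 + 6 P$
$o = -5$ ($o = - 5 \left(-3 + 4\right) = \left(-5\right) 1 = -5$)
$w{\left(S \right)} = -2 + S \left(4 + 6 S\right)$ ($w{\left(S \right)} = \left(4 + 6 S\right) S - 2 = S \left(4 + 6 S\right) - 2 = -2 + S \left(4 + 6 S\right)$)
$o w{\left(-1 \right)} + z = - 5 \left(-2 + 2 \left(-1\right) \left(2 + 3 \left(-1\right)\right)\right) + 13 = - 5 \left(-2 + 2 \left(-1\right) \left(2 - 3\right)\right) + 13 = - 5 \left(-2 + 2 \left(-1\right) \left(-1\right)\right) + 13 = - 5 \left(-2 + 2\right) + 13 = \left(-5\right) 0 + 13 = 0 + 13 = 13$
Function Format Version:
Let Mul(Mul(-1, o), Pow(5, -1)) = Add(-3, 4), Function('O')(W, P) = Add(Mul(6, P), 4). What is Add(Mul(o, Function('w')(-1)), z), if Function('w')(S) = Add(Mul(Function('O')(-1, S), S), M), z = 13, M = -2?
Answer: 13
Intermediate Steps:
Function('O')(W, P) = Add(4, Mul(6, P))
o = -5 (o = Mul(-5, Add(-3, 4)) = Mul(-5, 1) = -5)
Function('w')(S) = Add(-2, Mul(S, Add(4, Mul(6, S)))) (Function('w')(S) = Add(Mul(Add(4, Mul(6, S)), S), -2) = Add(Mul(S, Add(4, Mul(6, S))), -2) = Add(-2, Mul(S, Add(4, Mul(6, S)))))
Add(Mul(o, Function('w')(-1)), z) = Add(Mul(-5, Add(-2, Mul(2, -1, Add(2, Mul(3, -1))))), 13) = Add(Mul(-5, Add(-2, Mul(2, -1, Add(2, -3)))), 13) = Add(Mul(-5, Add(-2, Mul(2, -1, -1))), 13) = Add(Mul(-5, Add(-2, 2)), 13) = Add(Mul(-5, 0), 13) = Add(0, 13) = 13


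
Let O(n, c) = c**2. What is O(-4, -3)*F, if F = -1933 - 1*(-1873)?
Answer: -540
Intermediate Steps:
F = -60 (F = -1933 + 1873 = -60)
O(-4, -3)*F = (-3)**2*(-60) = 9*(-60) = -540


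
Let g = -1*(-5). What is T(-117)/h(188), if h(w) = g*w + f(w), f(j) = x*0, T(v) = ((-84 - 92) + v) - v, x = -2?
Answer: -44/235 ≈ -0.18723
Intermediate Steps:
g = 5
T(v) = -176 (T(v) = (-176 + v) - v = -176)
f(j) = 0 (f(j) = -2*0 = 0)
h(w) = 5*w (h(w) = 5*w + 0 = 5*w)
T(-117)/h(188) = -176/(5*188) = -176/940 = -176*1/940 = -44/235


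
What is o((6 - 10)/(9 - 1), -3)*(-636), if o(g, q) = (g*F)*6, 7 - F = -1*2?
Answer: 17172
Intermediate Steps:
F = 9 (F = 7 - (-1)*2 = 7 - 1*(-2) = 7 + 2 = 9)
o(g, q) = 54*g (o(g, q) = (g*9)*6 = (9*g)*6 = 54*g)
o((6 - 10)/(9 - 1), -3)*(-636) = (54*((6 - 10)/(9 - 1)))*(-636) = (54*(-4/8))*(-636) = (54*(-4*1/8))*(-636) = (54*(-1/2))*(-636) = -27*(-636) = 17172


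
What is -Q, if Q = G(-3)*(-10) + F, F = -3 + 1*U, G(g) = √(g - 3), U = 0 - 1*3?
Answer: 6 + 10*I*√6 ≈ 6.0 + 24.495*I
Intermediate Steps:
U = -3 (U = 0 - 3 = -3)
G(g) = √(-3 + g)
F = -6 (F = -3 + 1*(-3) = -3 - 3 = -6)
Q = -6 - 10*I*√6 (Q = √(-3 - 3)*(-10) - 6 = √(-6)*(-10) - 6 = (I*√6)*(-10) - 6 = -10*I*√6 - 6 = -6 - 10*I*√6 ≈ -6.0 - 24.495*I)
-Q = -(-6 - 10*I*√6) = 6 + 10*I*√6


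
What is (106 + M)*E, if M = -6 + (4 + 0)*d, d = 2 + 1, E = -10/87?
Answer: -1120/87 ≈ -12.874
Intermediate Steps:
E = -10/87 (E = -10*1/87 = -10/87 ≈ -0.11494)
d = 3
M = 6 (M = -6 + (4 + 0)*3 = -6 + 4*3 = -6 + 12 = 6)
(106 + M)*E = (106 + 6)*(-10/87) = 112*(-10/87) = -1120/87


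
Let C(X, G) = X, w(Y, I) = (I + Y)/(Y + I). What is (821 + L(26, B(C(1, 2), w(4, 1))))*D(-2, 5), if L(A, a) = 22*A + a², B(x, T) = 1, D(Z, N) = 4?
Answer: 5576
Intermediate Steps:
w(Y, I) = 1 (w(Y, I) = (I + Y)/(I + Y) = 1)
L(A, a) = a² + 22*A
(821 + L(26, B(C(1, 2), w(4, 1))))*D(-2, 5) = (821 + (1² + 22*26))*4 = (821 + (1 + 572))*4 = (821 + 573)*4 = 1394*4 = 5576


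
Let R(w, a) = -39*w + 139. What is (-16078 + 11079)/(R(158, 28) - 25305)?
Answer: 4999/31328 ≈ 0.15957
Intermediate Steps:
R(w, a) = 139 - 39*w
(-16078 + 11079)/(R(158, 28) - 25305) = (-16078 + 11079)/((139 - 39*158) - 25305) = -4999/((139 - 6162) - 25305) = -4999/(-6023 - 25305) = -4999/(-31328) = -4999*(-1/31328) = 4999/31328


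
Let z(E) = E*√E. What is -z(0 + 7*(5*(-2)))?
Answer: 70*I*√70 ≈ 585.66*I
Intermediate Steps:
z(E) = E^(3/2)
-z(0 + 7*(5*(-2))) = -(0 + 7*(5*(-2)))^(3/2) = -(0 + 7*(-10))^(3/2) = -(0 - 70)^(3/2) = -(-70)^(3/2) = -(-70)*I*√70 = 70*I*√70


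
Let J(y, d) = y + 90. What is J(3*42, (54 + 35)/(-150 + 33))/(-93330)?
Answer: -12/5185 ≈ -0.0023144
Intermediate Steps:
J(y, d) = 90 + y
J(3*42, (54 + 35)/(-150 + 33))/(-93330) = (90 + 3*42)/(-93330) = (90 + 126)*(-1/93330) = 216*(-1/93330) = -12/5185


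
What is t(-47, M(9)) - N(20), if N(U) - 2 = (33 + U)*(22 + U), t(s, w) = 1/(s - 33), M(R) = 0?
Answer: -178241/80 ≈ -2228.0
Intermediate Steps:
t(s, w) = 1/(-33 + s)
N(U) = 2 + (22 + U)*(33 + U) (N(U) = 2 + (33 + U)*(22 + U) = 2 + (22 + U)*(33 + U))
t(-47, M(9)) - N(20) = 1/(-33 - 47) - (728 + 20**2 + 55*20) = 1/(-80) - (728 + 400 + 1100) = -1/80 - 1*2228 = -1/80 - 2228 = -178241/80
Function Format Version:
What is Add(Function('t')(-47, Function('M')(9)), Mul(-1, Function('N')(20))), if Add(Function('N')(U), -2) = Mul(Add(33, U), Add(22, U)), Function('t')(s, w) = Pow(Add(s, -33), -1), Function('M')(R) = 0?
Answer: Rational(-178241, 80) ≈ -2228.0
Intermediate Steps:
Function('t')(s, w) = Pow(Add(-33, s), -1)
Function('N')(U) = Add(2, Mul(Add(22, U), Add(33, U))) (Function('N')(U) = Add(2, Mul(Add(33, U), Add(22, U))) = Add(2, Mul(Add(22, U), Add(33, U))))
Add(Function('t')(-47, Function('M')(9)), Mul(-1, Function('N')(20))) = Add(Pow(Add(-33, -47), -1), Mul(-1, Add(728, Pow(20, 2), Mul(55, 20)))) = Add(Pow(-80, -1), Mul(-1, Add(728, 400, 1100))) = Add(Rational(-1, 80), Mul(-1, 2228)) = Add(Rational(-1, 80), -2228) = Rational(-178241, 80)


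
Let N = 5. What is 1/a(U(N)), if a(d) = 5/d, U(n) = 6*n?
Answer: 6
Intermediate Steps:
1/a(U(N)) = 1/(5/((6*5))) = 1/(5/30) = 1/(5*(1/30)) = 1/(1/6) = 6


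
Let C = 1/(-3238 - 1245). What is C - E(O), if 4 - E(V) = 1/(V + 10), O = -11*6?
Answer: -1008731/251048 ≈ -4.0181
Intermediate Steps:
O = -66
C = -1/4483 (C = 1/(-4483) = -1/4483 ≈ -0.00022306)
E(V) = 4 - 1/(10 + V) (E(V) = 4 - 1/(V + 10) = 4 - 1/(10 + V))
C - E(O) = -1/4483 - (39 + 4*(-66))/(10 - 66) = -1/4483 - (39 - 264)/(-56) = -1/4483 - (-1)*(-225)/56 = -1/4483 - 1*225/56 = -1/4483 - 225/56 = -1008731/251048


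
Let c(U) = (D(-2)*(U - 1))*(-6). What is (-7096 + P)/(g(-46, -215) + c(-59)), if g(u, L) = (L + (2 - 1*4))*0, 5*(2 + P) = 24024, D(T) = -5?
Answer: 637/500 ≈ 1.2740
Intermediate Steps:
c(U) = -30 + 30*U (c(U) = -5*(U - 1)*(-6) = -5*(-1 + U)*(-6) = (5 - 5*U)*(-6) = -30 + 30*U)
P = 24014/5 (P = -2 + (1/5)*24024 = -2 + 24024/5 = 24014/5 ≈ 4802.8)
g(u, L) = 0 (g(u, L) = (L + (2 - 4))*0 = (L - 2)*0 = (-2 + L)*0 = 0)
(-7096 + P)/(g(-46, -215) + c(-59)) = (-7096 + 24014/5)/(0 + (-30 + 30*(-59))) = -11466/(5*(0 + (-30 - 1770))) = -11466/(5*(0 - 1800)) = -11466/5/(-1800) = -11466/5*(-1/1800) = 637/500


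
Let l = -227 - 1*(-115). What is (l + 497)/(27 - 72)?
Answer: -77/9 ≈ -8.5556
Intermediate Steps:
l = -112 (l = -227 + 115 = -112)
(l + 497)/(27 - 72) = (-112 + 497)/(27 - 72) = 385/(-45) = 385*(-1/45) = -77/9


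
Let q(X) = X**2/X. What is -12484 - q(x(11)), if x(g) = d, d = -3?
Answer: -12481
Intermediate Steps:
x(g) = -3
q(X) = X
-12484 - q(x(11)) = -12484 - 1*(-3) = -12484 + 3 = -12481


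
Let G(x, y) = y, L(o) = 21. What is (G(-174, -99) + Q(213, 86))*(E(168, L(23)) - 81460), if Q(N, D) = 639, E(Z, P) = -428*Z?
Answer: -82816560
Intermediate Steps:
(G(-174, -99) + Q(213, 86))*(E(168, L(23)) - 81460) = (-99 + 639)*(-428*168 - 81460) = 540*(-71904 - 81460) = 540*(-153364) = -82816560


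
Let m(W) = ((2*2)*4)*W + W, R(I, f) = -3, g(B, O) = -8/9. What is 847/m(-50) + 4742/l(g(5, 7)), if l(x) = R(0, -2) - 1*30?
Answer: -4058651/28050 ≈ -144.69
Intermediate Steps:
g(B, O) = -8/9 (g(B, O) = -8*⅑ = -8/9)
l(x) = -33 (l(x) = -3 - 1*30 = -3 - 30 = -33)
m(W) = 17*W (m(W) = (4*4)*W + W = 16*W + W = 17*W)
847/m(-50) + 4742/l(g(5, 7)) = 847/((17*(-50))) + 4742/(-33) = 847/(-850) + 4742*(-1/33) = 847*(-1/850) - 4742/33 = -847/850 - 4742/33 = -4058651/28050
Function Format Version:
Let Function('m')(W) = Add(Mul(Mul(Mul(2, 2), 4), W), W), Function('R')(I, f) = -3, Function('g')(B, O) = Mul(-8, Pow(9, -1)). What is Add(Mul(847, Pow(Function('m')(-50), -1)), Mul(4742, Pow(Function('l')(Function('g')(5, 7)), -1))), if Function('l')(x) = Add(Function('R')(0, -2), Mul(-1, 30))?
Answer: Rational(-4058651, 28050) ≈ -144.69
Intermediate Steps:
Function('g')(B, O) = Rational(-8, 9) (Function('g')(B, O) = Mul(-8, Rational(1, 9)) = Rational(-8, 9))
Function('l')(x) = -33 (Function('l')(x) = Add(-3, Mul(-1, 30)) = Add(-3, -30) = -33)
Function('m')(W) = Mul(17, W) (Function('m')(W) = Add(Mul(Mul(4, 4), W), W) = Add(Mul(16, W), W) = Mul(17, W))
Add(Mul(847, Pow(Function('m')(-50), -1)), Mul(4742, Pow(Function('l')(Function('g')(5, 7)), -1))) = Add(Mul(847, Pow(Mul(17, -50), -1)), Mul(4742, Pow(-33, -1))) = Add(Mul(847, Pow(-850, -1)), Mul(4742, Rational(-1, 33))) = Add(Mul(847, Rational(-1, 850)), Rational(-4742, 33)) = Add(Rational(-847, 850), Rational(-4742, 33)) = Rational(-4058651, 28050)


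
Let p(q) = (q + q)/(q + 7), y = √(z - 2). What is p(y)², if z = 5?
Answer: 12/(7 + √3)² ≈ 0.15738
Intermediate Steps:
y = √3 (y = √(5 - 2) = √3 ≈ 1.7320)
p(q) = 2*q/(7 + q) (p(q) = (2*q)/(7 + q) = 2*q/(7 + q))
p(y)² = (2*√3/(7 + √3))² = 12/(7 + √3)²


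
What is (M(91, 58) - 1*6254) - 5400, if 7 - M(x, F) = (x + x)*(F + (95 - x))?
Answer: -22931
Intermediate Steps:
M(x, F) = 7 - 2*x*(95 + F - x) (M(x, F) = 7 - (x + x)*(F + (95 - x)) = 7 - 2*x*(95 + F - x))
(M(91, 58) - 1*6254) - 5400 = ((7 - 190*91 + 2*91² - 2*58*91) - 1*6254) - 5400 = ((7 - 17290 + 2*8281 - 10556) - 6254) - 5400 = ((7 - 17290 + 16562 - 10556) - 6254) - 5400 = (-11277 - 6254) - 5400 = -17531 - 5400 = -22931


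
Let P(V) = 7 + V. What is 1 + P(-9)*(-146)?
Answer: 293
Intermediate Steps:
1 + P(-9)*(-146) = 1 + (7 - 9)*(-146) = 1 - 2*(-146) = 1 + 292 = 293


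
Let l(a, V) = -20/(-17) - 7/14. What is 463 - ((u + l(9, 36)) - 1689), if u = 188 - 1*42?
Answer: 68181/34 ≈ 2005.3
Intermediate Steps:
l(a, V) = 23/34 (l(a, V) = -20*(-1/17) - 7*1/14 = 20/17 - ½ = 23/34)
u = 146 (u = 188 - 42 = 146)
463 - ((u + l(9, 36)) - 1689) = 463 - ((146 + 23/34) - 1689) = 463 - (4987/34 - 1689) = 463 - 1*(-52439/34) = 463 + 52439/34 = 68181/34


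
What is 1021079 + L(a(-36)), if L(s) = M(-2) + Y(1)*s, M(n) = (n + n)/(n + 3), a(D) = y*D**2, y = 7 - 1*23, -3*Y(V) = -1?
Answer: 1014163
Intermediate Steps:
Y(V) = 1/3 (Y(V) = -1/3*(-1) = 1/3)
y = -16 (y = 7 - 23 = -16)
a(D) = -16*D**2
M(n) = 2*n/(3 + n) (M(n) = (2*n)/(3 + n) = 2*n/(3 + n))
L(s) = -4 + s/3 (L(s) = 2*(-2)/(3 - 2) + s/3 = 2*(-2)/1 + s/3 = 2*(-2)*1 + s/3 = -4 + s/3)
1021079 + L(a(-36)) = 1021079 + (-4 + (-16*(-36)**2)/3) = 1021079 + (-4 + (-16*1296)/3) = 1021079 + (-4 + (1/3)*(-20736)) = 1021079 + (-4 - 6912) = 1021079 - 6916 = 1014163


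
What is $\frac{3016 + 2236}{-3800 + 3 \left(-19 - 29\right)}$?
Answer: $- \frac{1313}{986} \approx -1.3316$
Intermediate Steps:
$\frac{3016 + 2236}{-3800 + 3 \left(-19 - 29\right)} = \frac{5252}{-3800 + 3 \left(-48\right)} = \frac{5252}{-3800 - 144} = \frac{5252}{-3944} = 5252 \left(- \frac{1}{3944}\right) = - \frac{1313}{986}$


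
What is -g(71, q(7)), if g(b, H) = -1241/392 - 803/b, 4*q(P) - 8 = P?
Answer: 402887/27832 ≈ 14.476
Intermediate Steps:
q(P) = 2 + P/4
g(b, H) = -1241/392 - 803/b (g(b, H) = -1241*1/392 - 803/b = -1241/392 - 803/b)
-g(71, q(7)) = -(-1241/392 - 803/71) = -1*(-402887/27832) = 402887/27832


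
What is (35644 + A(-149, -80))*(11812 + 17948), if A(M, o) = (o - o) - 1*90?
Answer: 1058087040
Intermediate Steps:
A(M, o) = -90 (A(M, o) = 0 - 90 = -90)
(35644 + A(-149, -80))*(11812 + 17948) = (35644 - 90)*(11812 + 17948) = 35554*29760 = 1058087040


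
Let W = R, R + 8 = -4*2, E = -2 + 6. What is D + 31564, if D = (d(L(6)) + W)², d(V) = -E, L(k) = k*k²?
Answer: 31964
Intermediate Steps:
E = 4
L(k) = k³
R = -16 (R = -8 - 4*2 = -8 - 8 = -16)
d(V) = -4 (d(V) = -1*4 = -4)
W = -16
D = 400 (D = (-4 - 16)² = (-20)² = 400)
D + 31564 = 400 + 31564 = 31964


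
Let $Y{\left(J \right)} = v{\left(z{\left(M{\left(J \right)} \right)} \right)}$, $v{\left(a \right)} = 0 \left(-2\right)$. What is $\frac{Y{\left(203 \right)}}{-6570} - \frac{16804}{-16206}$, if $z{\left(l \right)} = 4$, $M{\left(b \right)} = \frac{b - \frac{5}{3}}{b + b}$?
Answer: $\frac{8402}{8103} \approx 1.0369$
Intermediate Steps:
$M{\left(b \right)} = \frac{- \frac{5}{3} + b}{2 b}$ ($M{\left(b \right)} = \frac{b - \frac{5}{3}}{2 b} = \left(b - \frac{5}{3}\right) \frac{1}{2 b} = \left(- \frac{5}{3} + b\right) \frac{1}{2 b} = \frac{- \frac{5}{3} + b}{2 b}$)
$v{\left(a \right)} = 0$
$Y{\left(J \right)} = 0$
$\frac{Y{\left(203 \right)}}{-6570} - \frac{16804}{-16206} = \frac{0}{-6570} - \frac{16804}{-16206} = 0 \left(- \frac{1}{6570}\right) - - \frac{8402}{8103} = 0 + \frac{8402}{8103} = \frac{8402}{8103}$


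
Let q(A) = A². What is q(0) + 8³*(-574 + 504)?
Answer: -35840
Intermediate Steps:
q(0) + 8³*(-574 + 504) = 0² + 8³*(-574 + 504) = 0 + 512*(-70) = 0 - 35840 = -35840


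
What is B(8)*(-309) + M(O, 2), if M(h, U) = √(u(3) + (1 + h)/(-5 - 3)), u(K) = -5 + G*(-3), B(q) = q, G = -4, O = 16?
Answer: -2472 + √78/4 ≈ -2469.8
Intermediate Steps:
u(K) = 7 (u(K) = -5 - 4*(-3) = -5 + 12 = 7)
M(h, U) = √(55/8 - h/8) (M(h, U) = √(7 + (1 + h)/(-5 - 3)) = √(7 + (1 + h)/(-8)) = √(7 + (1 + h)*(-⅛)) = √(7 + (-⅛ - h/8)) = √(55/8 - h/8))
B(8)*(-309) + M(O, 2) = 8*(-309) + √(110 - 2*16)/4 = -2472 + √(110 - 32)/4 = -2472 + √78/4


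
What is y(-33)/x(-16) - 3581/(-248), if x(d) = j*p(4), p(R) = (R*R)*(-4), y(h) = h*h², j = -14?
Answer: -712975/27776 ≈ -25.669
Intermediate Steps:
y(h) = h³
p(R) = -4*R² (p(R) = R²*(-4) = -4*R²)
x(d) = 896 (x(d) = -(-56)*4² = -(-56)*16 = -14*(-64) = 896)
y(-33)/x(-16) - 3581/(-248) = (-33)³/896 - 3581/(-248) = -35937*1/896 - 3581*(-1/248) = -35937/896 + 3581/248 = -712975/27776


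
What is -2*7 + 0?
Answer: -14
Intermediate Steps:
-2*7 + 0 = -14 + 0 = -14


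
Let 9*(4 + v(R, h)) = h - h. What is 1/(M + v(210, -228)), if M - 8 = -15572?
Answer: -1/15568 ≈ -6.4234e-5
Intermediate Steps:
M = -15564 (M = 8 - 15572 = -15564)
v(R, h) = -4 (v(R, h) = -4 + (h - h)/9 = -4 + (⅑)*0 = -4 + 0 = -4)
1/(M + v(210, -228)) = 1/(-15564 - 4) = 1/(-15568) = -1/15568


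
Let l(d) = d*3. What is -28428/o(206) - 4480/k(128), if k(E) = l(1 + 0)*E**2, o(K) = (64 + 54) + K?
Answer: -303547/3456 ≈ -87.832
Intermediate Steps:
o(K) = 118 + K
l(d) = 3*d
k(E) = 3*E**2 (k(E) = (3*(1 + 0))*E**2 = (3*1)*E**2 = 3*E**2)
-28428/o(206) - 4480/k(128) = -28428/(118 + 206) - 4480/(3*128**2) = -28428/324 - 4480/(3*16384) = -28428*1/324 - 4480/49152 = -2369/27 - 4480*1/49152 = -2369/27 - 35/384 = -303547/3456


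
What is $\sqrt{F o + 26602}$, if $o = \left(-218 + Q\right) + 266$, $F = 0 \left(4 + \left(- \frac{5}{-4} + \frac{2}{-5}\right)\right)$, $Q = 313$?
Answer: $\sqrt{26602} \approx 163.1$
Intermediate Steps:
$F = 0$ ($F = 0 \left(4 + \left(\left(-5\right) \left(- \frac{1}{4}\right) + 2 \left(- \frac{1}{5}\right)\right)\right) = 0 \left(4 + \left(\frac{5}{4} - \frac{2}{5}\right)\right) = 0 \left(4 + \frac{17}{20}\right) = 0 \cdot \frac{97}{20} = 0$)
$o = 361$ ($o = \left(-218 + 313\right) + 266 = 95 + 266 = 361$)
$\sqrt{F o + 26602} = \sqrt{0 \cdot 361 + 26602} = \sqrt{0 + 26602} = \sqrt{26602}$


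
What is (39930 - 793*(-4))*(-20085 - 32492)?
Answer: -2266173854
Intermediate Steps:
(39930 - 793*(-4))*(-20085 - 32492) = (39930 + 3172)*(-52577) = 43102*(-52577) = -2266173854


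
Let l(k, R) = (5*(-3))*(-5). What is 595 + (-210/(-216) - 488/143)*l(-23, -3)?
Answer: 706945/1716 ≈ 411.97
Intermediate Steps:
l(k, R) = 75 (l(k, R) = -15*(-5) = 75)
595 + (-210/(-216) - 488/143)*l(-23, -3) = 595 + (-210/(-216) - 488/143)*75 = 595 + (-210*(-1/216) - 488*1/143)*75 = 595 + (35/36 - 488/143)*75 = 595 - 12563/5148*75 = 595 - 314075/1716 = 706945/1716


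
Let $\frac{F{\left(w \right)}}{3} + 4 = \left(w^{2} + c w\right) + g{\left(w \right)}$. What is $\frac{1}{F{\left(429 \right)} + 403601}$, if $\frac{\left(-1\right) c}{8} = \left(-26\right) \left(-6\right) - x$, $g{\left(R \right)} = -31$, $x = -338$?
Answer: $- \frac{1}{4130605} \approx -2.421 \cdot 10^{-7}$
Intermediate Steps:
$c = -3952$ ($c = - 8 \left(\left(-26\right) \left(-6\right) - -338\right) = - 8 \left(156 + 338\right) = \left(-8\right) 494 = -3952$)
$F{\left(w \right)} = -105 - 11856 w + 3 w^{2}$ ($F{\left(w \right)} = -12 + 3 \left(\left(w^{2} - 3952 w\right) - 31\right) = -12 + 3 \left(-31 + w^{2} - 3952 w\right) = -12 - \left(93 - 3 w^{2} + 11856 w\right) = -105 - 11856 w + 3 w^{2}$)
$\frac{1}{F{\left(429 \right)} + 403601} = \frac{1}{\left(-105 - 5086224 + 3 \cdot 429^{2}\right) + 403601} = \frac{1}{\left(-105 - 5086224 + 3 \cdot 184041\right) + 403601} = \frac{1}{\left(-105 - 5086224 + 552123\right) + 403601} = \frac{1}{-4534206 + 403601} = \frac{1}{-4130605} = - \frac{1}{4130605}$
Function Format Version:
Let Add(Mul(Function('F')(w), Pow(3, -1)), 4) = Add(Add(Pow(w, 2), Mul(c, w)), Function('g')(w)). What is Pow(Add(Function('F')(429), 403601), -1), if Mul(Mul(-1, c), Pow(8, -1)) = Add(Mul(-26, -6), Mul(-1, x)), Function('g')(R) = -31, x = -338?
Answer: Rational(-1, 4130605) ≈ -2.4210e-7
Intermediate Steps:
c = -3952 (c = Mul(-8, Add(Mul(-26, -6), Mul(-1, -338))) = Mul(-8, Add(156, 338)) = Mul(-8, 494) = -3952)
Function('F')(w) = Add(-105, Mul(-11856, w), Mul(3, Pow(w, 2))) (Function('F')(w) = Add(-12, Mul(3, Add(Add(Pow(w, 2), Mul(-3952, w)), -31))) = Add(-12, Mul(3, Add(-31, Pow(w, 2), Mul(-3952, w)))) = Add(-12, Add(-93, Mul(-11856, w), Mul(3, Pow(w, 2)))) = Add(-105, Mul(-11856, w), Mul(3, Pow(w, 2))))
Pow(Add(Function('F')(429), 403601), -1) = Pow(Add(Add(-105, Mul(-11856, 429), Mul(3, Pow(429, 2))), 403601), -1) = Pow(Add(Add(-105, -5086224, Mul(3, 184041)), 403601), -1) = Pow(Add(Add(-105, -5086224, 552123), 403601), -1) = Pow(Add(-4534206, 403601), -1) = Pow(-4130605, -1) = Rational(-1, 4130605)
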